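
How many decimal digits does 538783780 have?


538783780 has 9 digits in base 10
floor(log10(538783780)) + 1 = floor(8.7314) + 1 = 9

9 digits (base 10)


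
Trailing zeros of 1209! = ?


floor(1209/5) = 241
floor(1209/25) = 48
floor(1209/125) = 9
floor(1209/625) = 1
Total = 299

299 trailing zeros


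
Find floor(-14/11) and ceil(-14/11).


-14/11 = -1.2727
floor = -2
ceil = -1

floor = -2, ceil = -1


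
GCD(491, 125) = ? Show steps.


491 = 3 * 125 + 116
125 = 1 * 116 + 9
116 = 12 * 9 + 8
9 = 1 * 8 + 1
8 = 8 * 1 + 0
GCD = 1


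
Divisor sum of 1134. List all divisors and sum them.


Divisors of 1134: 1, 2, 3, 6, 7, 9, 14, 18, 21, 27, 42, 54, 63, 81, 126, 162, 189, 378, 567, 1134
Sum = 1 + 2 + 3 + 6 + 7 + 9 + 14 + 18 + 21 + 27 + 42 + 54 + 63 + 81 + 126 + 162 + 189 + 378 + 567 + 1134 = 2904

σ(1134) = 2904


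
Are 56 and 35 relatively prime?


Euclidean algorithm:
56 = 1 * 35 + 21
35 = 1 * 21 + 14
21 = 1 * 14 + 7
14 = 2 * 7 + 0
GCD(56, 35) = 7

No, not coprime (GCD = 7)


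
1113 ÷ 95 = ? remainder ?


1113 = 95 * 11 + 68
Check: 1045 + 68 = 1113

q = 11, r = 68


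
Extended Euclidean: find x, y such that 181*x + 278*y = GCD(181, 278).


Tabular extended Euclidean (each row: r = 181*s + 278*t):
r=181, s=1, t=0
r=278, s=0, t=1
q=0: r=181, s=1, t=0   [181*(1) + 278*(0) = 181]
q=1: r=97, s=-1, t=1   [181*(-1) + 278*(1) = 97]
q=1: r=84, s=2, t=-1   [181*(2) + 278*(-1) = 84]
q=1: r=13, s=-3, t=2   [181*(-3) + 278*(2) = 13]
q=6: r=6, s=20, t=-13   [181*(20) + 278*(-13) = 6]
q=2: r=1, s=-43, t=28   [181*(-43) + 278*(28) = 1]
q=6: r=0, s=278, t=-181   [181*(278) + 278*(-181) = 0]
GCD = 1; from the row with r=1: x=-43, y=28
Check: 181*(-43) + 278*(28) = -7783 + 7784 = 1

GCD = 1, x = -43, y = 28


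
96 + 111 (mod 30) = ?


96 + 111 = 207
207 mod 30 = 27


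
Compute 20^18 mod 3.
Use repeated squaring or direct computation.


20^1 mod 3 = 2
20^2 mod 3 = 1
20^3 mod 3 = 2
20^4 mod 3 = 1
20^5 mod 3 = 2
20^6 mod 3 = 1
20^7 mod 3 = 2
20^8 mod 3 = 1
20^9 mod 3 = 2
20^10 mod 3 = 1
20^11 mod 3 = 2
20^12 mod 3 = 1
20^13 mod 3 = 2
20^14 mod 3 = 1
20^15 mod 3 = 2
20^16 mod 3 = 1
20^17 mod 3 = 2
20^18 mod 3 = 1


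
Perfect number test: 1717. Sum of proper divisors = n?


Proper divisors of 1717: 1, 17, 101
Sum = 1 + 17 + 101 = 119

No, 1717 is not perfect (119 ≠ 1717)


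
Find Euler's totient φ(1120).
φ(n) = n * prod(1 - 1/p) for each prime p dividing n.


1120 = 2^5 × 5 × 7
Prime factors: 2, 5, 7
φ(1120) = 1120 × (1-1/2) × (1-1/5) × (1-1/7)
= 1120 × 1/2 × 4/5 × 6/7 = 384

φ(1120) = 384


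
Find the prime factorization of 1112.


1112 / 2 = 556
556 / 2 = 278
278 / 2 = 139
139 / 139 = 1
1112 = 2^3 × 139


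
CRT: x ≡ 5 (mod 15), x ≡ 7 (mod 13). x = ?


M = 15*13 = 195
M1 = M/15 = 13, M2 = M/13 = 15
M1^(-1) mod 15 = 7, M2^(-1) mod 13 = 7
x = 5*13*7 + 7*15*7 = 1190
1190 mod 195 = 20
Check: 20 mod 15 = 5 ✓, 20 mod 13 = 7 ✓

x ≡ 20 (mod 195)


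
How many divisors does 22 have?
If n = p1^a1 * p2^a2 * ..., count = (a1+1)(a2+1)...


22 = 2^1 × 11^1
d(22) = (1+1) × (1+1) = 4

4 divisors


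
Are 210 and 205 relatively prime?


Euclidean algorithm:
210 = 1 * 205 + 5
205 = 41 * 5 + 0
GCD(210, 205) = 5

No, not coprime (GCD = 5)


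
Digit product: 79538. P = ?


7 × 9 × 5 × 3 × 8 = 7560


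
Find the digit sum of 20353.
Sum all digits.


2 + 0 + 3 + 5 + 3 = 13


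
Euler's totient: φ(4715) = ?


4715 = 5 × 23 × 41
Prime factors: 5, 23, 41
φ(4715) = 4715 × (1-1/5) × (1-1/23) × (1-1/41)
= 4715 × 4/5 × 22/23 × 40/41 = 3520

φ(4715) = 3520


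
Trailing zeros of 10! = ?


floor(10/5) = 2
Total = 2

2 trailing zeros


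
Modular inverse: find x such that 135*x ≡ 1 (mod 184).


Use the extended Euclidean algorithm on (184, 135); each row r = 184*s + 135*t:
r=184, s=1, t=0
r=135, s=0, t=1
q=1: r=49, s=1, t=-1   [184*(1) + 135*(-1) = 49]
q=2: r=37, s=-2, t=3   [184*(-2) + 135*(3) = 37]
q=1: r=12, s=3, t=-4   [184*(3) + 135*(-4) = 12]
q=3: r=1, s=-11, t=15   [184*(-11) + 135*(15) = 1]
q=12: r=0, s=135, t=-184   [184*(135) + 135*(-184) = 0]
GCD = 1 with t = 15, so 135*(15) ≡ 1 (mod 184)
Inverse = 15 mod 184 = 15
Check: 135 * 15 = 2025 ≡ 1 (mod 184)

135^(-1) ≡ 15 (mod 184)


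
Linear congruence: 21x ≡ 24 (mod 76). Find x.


GCD(21, 76) = 1, unique solution
a^(-1) mod 76 = 29
x = 29 * 24 mod 76 = 12

x ≡ 12 (mod 76)


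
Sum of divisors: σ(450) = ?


Divisors of 450: 1, 2, 3, 5, 6, 9, 10, 15, 18, 25, 30, 45, 50, 75, 90, 150, 225, 450
Sum = 1 + 2 + 3 + 5 + 6 + 9 + 10 + 15 + 18 + 25 + 30 + 45 + 50 + 75 + 90 + 150 + 225 + 450 = 1209

σ(450) = 1209


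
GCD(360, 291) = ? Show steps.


360 = 1 * 291 + 69
291 = 4 * 69 + 15
69 = 4 * 15 + 9
15 = 1 * 9 + 6
9 = 1 * 6 + 3
6 = 2 * 3 + 0
GCD = 3


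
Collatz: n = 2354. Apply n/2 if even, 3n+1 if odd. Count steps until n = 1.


2354 → 1177 → 3532 → 1766 → 883 → 2650 → 1325 → 3976 → 1988 → 994 → 497 → 1492 → 746 → 373 → 1120 → 560 → 280 → 140 → 70 → 35 → 106 → 53 → 160 → 80 → 40 → 20 → 10 → 5 → 16 → 8 → 4 → 2 → 1
Total steps = 32

32 steps


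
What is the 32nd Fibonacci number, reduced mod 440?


F(k) mod 440 for k=1..32:
1, 1, 2, 3, 5, 8, 13, 21, 34, 55, 89, 144, 233, 377, 170, 107, 277, 384, 221, 165, 386, 111, 57, 168, 225, 393, 178, 131, 309, 0, 309, 309
F(32) mod 440 = 309


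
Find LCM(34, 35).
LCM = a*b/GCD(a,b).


GCD(34, 35) = 1
LCM = 34*35/1 = 1190/1 = 1190

LCM = 1190


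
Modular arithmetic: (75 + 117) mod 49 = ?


75 + 117 = 192
192 mod 49 = 45


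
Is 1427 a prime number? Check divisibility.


Check divisors up to sqrt(1427) = 37.7757
No divisors found.
1427 is prime.

Yes, 1427 is prime


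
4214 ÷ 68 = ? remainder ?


4214 = 68 * 61 + 66
Check: 4148 + 66 = 4214

q = 61, r = 66


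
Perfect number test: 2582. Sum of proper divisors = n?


Proper divisors of 2582: 1, 2, 1291
Sum = 1 + 2 + 1291 = 1294

No, 2582 is not perfect (1294 ≠ 2582)


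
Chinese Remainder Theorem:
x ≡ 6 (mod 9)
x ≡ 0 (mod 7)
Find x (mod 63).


M = 9*7 = 63
M1 = M/9 = 7, M2 = M/7 = 9
M1^(-1) mod 9 = 4, M2^(-1) mod 7 = 4
x = 6*7*4 + 0*9*4 = 168
168 mod 63 = 42
Check: 42 mod 9 = 6 ✓, 42 mod 7 = 0 ✓

x ≡ 42 (mod 63)


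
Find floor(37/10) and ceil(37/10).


37/10 = 3.7000
floor = 3
ceil = 4

floor = 3, ceil = 4


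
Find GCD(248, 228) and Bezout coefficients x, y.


Tabular extended Euclidean (each row: r = 248*s + 228*t):
r=248, s=1, t=0
r=228, s=0, t=1
q=1: r=20, s=1, t=-1   [248*(1) + 228*(-1) = 20]
q=11: r=8, s=-11, t=12   [248*(-11) + 228*(12) = 8]
q=2: r=4, s=23, t=-25   [248*(23) + 228*(-25) = 4]
q=2: r=0, s=-57, t=62   [248*(-57) + 228*(62) = 0]
GCD = 4; from the row with r=4: x=23, y=-25
Check: 248*(23) + 228*(-25) = 5704 - 5700 = 4

GCD = 4, x = 23, y = -25


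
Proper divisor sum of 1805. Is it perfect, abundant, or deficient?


Proper divisors: 1, 5, 19, 95, 361
Sum = 1 + 5 + 19 + 95 + 361 = 481
481 < 1805 → deficient

s(1805) = 481 (deficient)


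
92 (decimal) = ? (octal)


92 (base 10) = 92 (decimal)
92 (decimal) = 134 (base 8)


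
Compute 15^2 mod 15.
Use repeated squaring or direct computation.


15^1 mod 15 = 0
15^2 mod 15 = 0


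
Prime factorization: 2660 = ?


2660 / 2 = 1330
1330 / 2 = 665
665 / 5 = 133
133 / 7 = 19
19 / 19 = 1
2660 = 2^2 × 5 × 7 × 19


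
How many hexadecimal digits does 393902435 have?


393902435 in base 16 = 177A7963
Number of digits = 8

8 digits (base 16)


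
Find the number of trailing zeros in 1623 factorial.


floor(1623/5) = 324
floor(1623/25) = 64
floor(1623/125) = 12
floor(1623/625) = 2
Total = 402

402 trailing zeros


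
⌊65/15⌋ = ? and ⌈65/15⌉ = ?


65/15 = 4.3333
floor = 4
ceil = 5

floor = 4, ceil = 5


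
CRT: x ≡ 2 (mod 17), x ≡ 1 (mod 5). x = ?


M = 17*5 = 85
M1 = M/17 = 5, M2 = M/5 = 17
M1^(-1) mod 17 = 7, M2^(-1) mod 5 = 3
x = 2*5*7 + 1*17*3 = 121
121 mod 85 = 36
Check: 36 mod 17 = 2 ✓, 36 mod 5 = 1 ✓

x ≡ 36 (mod 85)


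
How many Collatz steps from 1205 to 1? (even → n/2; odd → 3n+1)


1205 → 3616 → 1808 → 904 → 452 → 226 → 113 → 340 → 170 → 85 → 256 → 128 → 64 → 32 → 16 → 8 → 4 → 2 → 1
Total steps = 18

18 steps


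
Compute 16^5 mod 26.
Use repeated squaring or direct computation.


16^1 mod 26 = 16
16^2 mod 26 = 22
16^3 mod 26 = 14
16^4 mod 26 = 16
16^5 mod 26 = 22


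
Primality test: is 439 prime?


Check divisors up to sqrt(439) = 20.9523
No divisors found.
439 is prime.

Yes, 439 is prime


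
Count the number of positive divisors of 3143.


3143 = 7^1 × 449^1
d(3143) = (1+1) × (1+1) = 4

4 divisors


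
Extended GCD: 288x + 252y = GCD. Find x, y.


Tabular extended Euclidean (each row: r = 288*s + 252*t):
r=288, s=1, t=0
r=252, s=0, t=1
q=1: r=36, s=1, t=-1   [288*(1) + 252*(-1) = 36]
q=7: r=0, s=-7, t=8   [288*(-7) + 252*(8) = 0]
GCD = 36; from the row with r=36: x=1, y=-1
Check: 288*(1) + 252*(-1) = 288 - 252 = 36

GCD = 36, x = 1, y = -1


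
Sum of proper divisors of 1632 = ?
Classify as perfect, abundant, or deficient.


Proper divisors: 1, 2, 3, 4, 6, 8, 12, 16, 17, 24, 32, 34, 48, 51, 68, 96, 102, 136, 204, 272, 408, 544, 816
Sum = 1 + 2 + 3 + 4 + 6 + 8 + 12 + 16 + 17 + 24 + 32 + 34 + 48 + 51 + 68 + 96 + 102 + 136 + 204 + 272 + 408 + 544 + 816 = 2904
2904 > 1632 → abundant

s(1632) = 2904 (abundant)


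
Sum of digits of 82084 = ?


8 + 2 + 0 + 8 + 4 = 22


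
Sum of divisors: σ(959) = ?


Divisors of 959: 1, 7, 137, 959
Sum = 1 + 7 + 137 + 959 = 1104

σ(959) = 1104


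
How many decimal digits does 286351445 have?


286351445 has 9 digits in base 10
floor(log10(286351445)) + 1 = floor(8.4569) + 1 = 9

9 digits (base 10)


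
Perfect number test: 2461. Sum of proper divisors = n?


Proper divisors of 2461: 1, 23, 107
Sum = 1 + 23 + 107 = 131

No, 2461 is not perfect (131 ≠ 2461)


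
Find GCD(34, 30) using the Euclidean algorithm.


34 = 1 * 30 + 4
30 = 7 * 4 + 2
4 = 2 * 2 + 0
GCD = 2


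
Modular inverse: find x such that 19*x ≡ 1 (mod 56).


Use the extended Euclidean algorithm on (56, 19); each row r = 56*s + 19*t:
r=56, s=1, t=0
r=19, s=0, t=1
q=2: r=18, s=1, t=-2   [56*(1) + 19*(-2) = 18]
q=1: r=1, s=-1, t=3   [56*(-1) + 19*(3) = 1]
q=18: r=0, s=19, t=-56   [56*(19) + 19*(-56) = 0]
GCD = 1 with t = 3, so 19*(3) ≡ 1 (mod 56)
Inverse = 3 mod 56 = 3
Check: 19 * 3 = 57 ≡ 1 (mod 56)

19^(-1) ≡ 3 (mod 56)


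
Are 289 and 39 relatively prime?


Euclidean algorithm:
289 = 7 * 39 + 16
39 = 2 * 16 + 7
16 = 2 * 7 + 2
7 = 3 * 2 + 1
2 = 2 * 1 + 0
GCD(289, 39) = 1

Yes, coprime (GCD = 1)


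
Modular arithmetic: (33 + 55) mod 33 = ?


33 + 55 = 88
88 mod 33 = 22


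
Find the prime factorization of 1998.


1998 / 2 = 999
999 / 3 = 333
333 / 3 = 111
111 / 3 = 37
37 / 37 = 1
1998 = 2 × 3^3 × 37


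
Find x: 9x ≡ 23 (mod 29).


GCD(9, 29) = 1, unique solution
a^(-1) mod 29 = 13
x = 13 * 23 mod 29 = 9

x ≡ 9 (mod 29)


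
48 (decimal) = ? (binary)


48 (base 10) = 48 (decimal)
48 (decimal) = 110000 (base 2)


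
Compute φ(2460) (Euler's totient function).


2460 = 2^2 × 3 × 5 × 41
Prime factors: 2, 3, 5, 41
φ(2460) = 2460 × (1-1/2) × (1-1/3) × (1-1/5) × (1-1/41)
= 2460 × 1/2 × 2/3 × 4/5 × 40/41 = 640

φ(2460) = 640


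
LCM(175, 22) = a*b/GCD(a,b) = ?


GCD(175, 22) = 1
LCM = 175*22/1 = 3850/1 = 3850

LCM = 3850


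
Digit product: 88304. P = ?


8 × 8 × 3 × 0 × 4 = 0


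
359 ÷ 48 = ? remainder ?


359 = 48 * 7 + 23
Check: 336 + 23 = 359

q = 7, r = 23


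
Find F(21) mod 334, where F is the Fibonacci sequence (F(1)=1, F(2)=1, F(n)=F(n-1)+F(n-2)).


F(k) mod 334 for k=1..21:
1, 1, 2, 3, 5, 8, 13, 21, 34, 55, 89, 144, 233, 43, 276, 319, 261, 246, 173, 85, 258
F(21) mod 334 = 258


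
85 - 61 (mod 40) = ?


85 - 61 = 24
24 mod 40 = 24


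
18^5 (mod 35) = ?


18^1 mod 35 = 18
18^2 mod 35 = 9
18^3 mod 35 = 22
18^4 mod 35 = 11
18^5 mod 35 = 23


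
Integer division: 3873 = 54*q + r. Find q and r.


3873 = 54 * 71 + 39
Check: 3834 + 39 = 3873

q = 71, r = 39


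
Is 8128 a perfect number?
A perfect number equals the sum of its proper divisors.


Proper divisors of 8128: 1, 2, 4, 8, 16, 32, 64, 127, 254, 508, 1016, 2032, 4064
Sum = 1 + 2 + 4 + 8 + 16 + 32 + 64 + 127 + 254 + 508 + 1016 + 2032 + 4064 = 8128

Yes, 8128 is perfect (8128 = 8128)


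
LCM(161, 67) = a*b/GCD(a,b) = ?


GCD(161, 67) = 1
LCM = 161*67/1 = 10787/1 = 10787

LCM = 10787


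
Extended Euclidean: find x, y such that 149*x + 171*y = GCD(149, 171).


Tabular extended Euclidean (each row: r = 149*s + 171*t):
r=149, s=1, t=0
r=171, s=0, t=1
q=0: r=149, s=1, t=0   [149*(1) + 171*(0) = 149]
q=1: r=22, s=-1, t=1   [149*(-1) + 171*(1) = 22]
q=6: r=17, s=7, t=-6   [149*(7) + 171*(-6) = 17]
q=1: r=5, s=-8, t=7   [149*(-8) + 171*(7) = 5]
q=3: r=2, s=31, t=-27   [149*(31) + 171*(-27) = 2]
q=2: r=1, s=-70, t=61   [149*(-70) + 171*(61) = 1]
q=2: r=0, s=171, t=-149   [149*(171) + 171*(-149) = 0]
GCD = 1; from the row with r=1: x=-70, y=61
Check: 149*(-70) + 171*(61) = -10430 + 10431 = 1

GCD = 1, x = -70, y = 61


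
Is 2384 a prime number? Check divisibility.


2384 / 2 = 1192 (exact division)
2384 is NOT prime.

No, 2384 is not prime


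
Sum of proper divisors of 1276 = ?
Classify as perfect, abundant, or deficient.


Proper divisors: 1, 2, 4, 11, 22, 29, 44, 58, 116, 319, 638
Sum = 1 + 2 + 4 + 11 + 22 + 29 + 44 + 58 + 116 + 319 + 638 = 1244
1244 < 1276 → deficient

s(1276) = 1244 (deficient)


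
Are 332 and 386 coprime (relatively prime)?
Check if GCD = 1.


Euclidean algorithm:
386 = 1 * 332 + 54
332 = 6 * 54 + 8
54 = 6 * 8 + 6
8 = 1 * 6 + 2
6 = 3 * 2 + 0
GCD(332, 386) = 2

No, not coprime (GCD = 2)


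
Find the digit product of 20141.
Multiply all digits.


2 × 0 × 1 × 4 × 1 = 0


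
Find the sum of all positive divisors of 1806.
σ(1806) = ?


Divisors of 1806: 1, 2, 3, 6, 7, 14, 21, 42, 43, 86, 129, 258, 301, 602, 903, 1806
Sum = 1 + 2 + 3 + 6 + 7 + 14 + 21 + 42 + 43 + 86 + 129 + 258 + 301 + 602 + 903 + 1806 = 4224

σ(1806) = 4224


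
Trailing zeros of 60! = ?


floor(60/5) = 12
floor(60/25) = 2
Total = 14

14 trailing zeros


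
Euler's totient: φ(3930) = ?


3930 = 2 × 3 × 5 × 131
Prime factors: 2, 3, 5, 131
φ(3930) = 3930 × (1-1/2) × (1-1/3) × (1-1/5) × (1-1/131)
= 3930 × 1/2 × 2/3 × 4/5 × 130/131 = 1040

φ(3930) = 1040


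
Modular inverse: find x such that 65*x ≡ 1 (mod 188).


Use the extended Euclidean algorithm on (188, 65); each row r = 188*s + 65*t:
r=188, s=1, t=0
r=65, s=0, t=1
q=2: r=58, s=1, t=-2   [188*(1) + 65*(-2) = 58]
q=1: r=7, s=-1, t=3   [188*(-1) + 65*(3) = 7]
q=8: r=2, s=9, t=-26   [188*(9) + 65*(-26) = 2]
q=3: r=1, s=-28, t=81   [188*(-28) + 65*(81) = 1]
q=2: r=0, s=65, t=-188   [188*(65) + 65*(-188) = 0]
GCD = 1 with t = 81, so 65*(81) ≡ 1 (mod 188)
Inverse = 81 mod 188 = 81
Check: 65 * 81 = 5265 ≡ 1 (mod 188)

65^(-1) ≡ 81 (mod 188)


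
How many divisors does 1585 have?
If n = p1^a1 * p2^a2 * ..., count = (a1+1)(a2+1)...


1585 = 5^1 × 317^1
d(1585) = (1+1) × (1+1) = 4

4 divisors


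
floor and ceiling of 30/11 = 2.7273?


30/11 = 2.7273
floor = 2
ceil = 3

floor = 2, ceil = 3


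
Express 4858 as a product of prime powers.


4858 / 2 = 2429
2429 / 7 = 347
347 / 347 = 1
4858 = 2 × 7 × 347


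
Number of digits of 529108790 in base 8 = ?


529108790 in base 8 = 3742307466
Number of digits = 10

10 digits (base 8)


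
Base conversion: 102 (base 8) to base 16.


102 (base 8) = 66 (decimal)
66 (decimal) = 42 (base 16)


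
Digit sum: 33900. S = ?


3 + 3 + 9 + 0 + 0 = 15


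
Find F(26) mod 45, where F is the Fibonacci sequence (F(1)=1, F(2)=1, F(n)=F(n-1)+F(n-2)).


F(k) mod 45 for k=1..26:
1, 1, 2, 3, 5, 8, 13, 21, 34, 10, 44, 9, 8, 17, 25, 42, 22, 19, 41, 15, 11, 26, 37, 18, 10, 28
F(26) mod 45 = 28


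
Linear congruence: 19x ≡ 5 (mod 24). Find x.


GCD(19, 24) = 1, unique solution
a^(-1) mod 24 = 19
x = 19 * 5 mod 24 = 23

x ≡ 23 (mod 24)


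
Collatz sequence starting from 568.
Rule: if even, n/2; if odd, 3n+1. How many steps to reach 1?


568 → 284 → 142 → 71 → 214 → 107 → 322 → 161 → 484 → 242 → 121 → 364 → 182 → 91 → 274 → 137 → 412 → 206 → 103 → 310 → 155 → 466 → 233 → 700 → 350 → 175 → 526 → 263 → 790 → 395 → 1186 → 593 → 1780 → 890 → 445 → 1336 → 668 → 334 → 167 → 502 → 251 → 754 → 377 → 1132 → 566 → 283 → 850 → 425 → 1276 → 638 → 319 → 958 → 479 → 1438 → 719 → 2158 → 1079 → 3238 → 1619 → 4858 → 2429 → 7288 → 3644 → 1822 → 911 → 2734 → 1367 → 4102 → 2051 → 6154 → 3077 → 9232 → 4616 → 2308 → 1154 → 577 → 1732 → 866 → 433 → 1300 → 650 → 325 → 976 → 488 → 244 → 122 → 61 → 184 → 92 → 46 → 23 → 70 → 35 → 106 → 53 → 160 → 80 → 40 → 20 → 10 → 5 → 16 → 8 → 4 → 2 → 1
Total steps = 105

105 steps


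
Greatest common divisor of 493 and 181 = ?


493 = 2 * 181 + 131
181 = 1 * 131 + 50
131 = 2 * 50 + 31
50 = 1 * 31 + 19
31 = 1 * 19 + 12
19 = 1 * 12 + 7
12 = 1 * 7 + 5
7 = 1 * 5 + 2
5 = 2 * 2 + 1
2 = 2 * 1 + 0
GCD = 1


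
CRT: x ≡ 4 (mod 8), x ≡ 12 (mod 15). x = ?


M = 8*15 = 120
M1 = M/8 = 15, M2 = M/15 = 8
M1^(-1) mod 8 = 7, M2^(-1) mod 15 = 2
x = 4*15*7 + 12*8*2 = 612
612 mod 120 = 12
Check: 12 mod 8 = 4 ✓, 12 mod 15 = 12 ✓

x ≡ 12 (mod 120)


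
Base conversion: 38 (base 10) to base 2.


38 (base 10) = 38 (decimal)
38 (decimal) = 100110 (base 2)


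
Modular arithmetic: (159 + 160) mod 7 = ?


159 + 160 = 319
319 mod 7 = 4


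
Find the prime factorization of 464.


464 / 2 = 232
232 / 2 = 116
116 / 2 = 58
58 / 2 = 29
29 / 29 = 1
464 = 2^4 × 29


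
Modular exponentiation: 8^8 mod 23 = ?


8^1 mod 23 = 8
8^2 mod 23 = 18
8^3 mod 23 = 6
8^4 mod 23 = 2
8^5 mod 23 = 16
8^6 mod 23 = 13
8^7 mod 23 = 12
8^8 mod 23 = 4


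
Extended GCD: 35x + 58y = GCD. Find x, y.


Tabular extended Euclidean (each row: r = 35*s + 58*t):
r=35, s=1, t=0
r=58, s=0, t=1
q=0: r=35, s=1, t=0   [35*(1) + 58*(0) = 35]
q=1: r=23, s=-1, t=1   [35*(-1) + 58*(1) = 23]
q=1: r=12, s=2, t=-1   [35*(2) + 58*(-1) = 12]
q=1: r=11, s=-3, t=2   [35*(-3) + 58*(2) = 11]
q=1: r=1, s=5, t=-3   [35*(5) + 58*(-3) = 1]
q=11: r=0, s=-58, t=35   [35*(-58) + 58*(35) = 0]
GCD = 1; from the row with r=1: x=5, y=-3
Check: 35*(5) + 58*(-3) = 175 - 174 = 1

GCD = 1, x = 5, y = -3


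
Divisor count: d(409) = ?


409 = 409^1
d(409) = (1+1) = 2

2 divisors


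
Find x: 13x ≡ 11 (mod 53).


GCD(13, 53) = 1, unique solution
a^(-1) mod 53 = 49
x = 49 * 11 mod 53 = 9

x ≡ 9 (mod 53)


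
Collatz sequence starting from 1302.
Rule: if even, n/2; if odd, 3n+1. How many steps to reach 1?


1302 → 651 → 1954 → 977 → 2932 → 1466 → 733 → 2200 → 1100 → 550 → 275 → 826 → 413 → 1240 → 620 → 310 → 155 → 466 → 233 → 700 → 350 → 175 → 526 → 263 → 790 → 395 → 1186 → 593 → 1780 → 890 → 445 → 1336 → 668 → 334 → 167 → 502 → 251 → 754 → 377 → 1132 → 566 → 283 → 850 → 425 → 1276 → 638 → 319 → 958 → 479 → 1438 → 719 → 2158 → 1079 → 3238 → 1619 → 4858 → 2429 → 7288 → 3644 → 1822 → 911 → 2734 → 1367 → 4102 → 2051 → 6154 → 3077 → 9232 → 4616 → 2308 → 1154 → 577 → 1732 → 866 → 433 → 1300 → 650 → 325 → 976 → 488 → 244 → 122 → 61 → 184 → 92 → 46 → 23 → 70 → 35 → 106 → 53 → 160 → 80 → 40 → 20 → 10 → 5 → 16 → 8 → 4 → 2 → 1
Total steps = 101

101 steps


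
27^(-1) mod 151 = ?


Use the extended Euclidean algorithm on (151, 27); each row r = 151*s + 27*t:
r=151, s=1, t=0
r=27, s=0, t=1
q=5: r=16, s=1, t=-5   [151*(1) + 27*(-5) = 16]
q=1: r=11, s=-1, t=6   [151*(-1) + 27*(6) = 11]
q=1: r=5, s=2, t=-11   [151*(2) + 27*(-11) = 5]
q=2: r=1, s=-5, t=28   [151*(-5) + 27*(28) = 1]
q=5: r=0, s=27, t=-151   [151*(27) + 27*(-151) = 0]
GCD = 1 with t = 28, so 27*(28) ≡ 1 (mod 151)
Inverse = 28 mod 151 = 28
Check: 27 * 28 = 756 ≡ 1 (mod 151)

27^(-1) ≡ 28 (mod 151)


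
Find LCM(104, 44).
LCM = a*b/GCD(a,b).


GCD(104, 44) = 4
LCM = 104*44/4 = 4576/4 = 1144

LCM = 1144


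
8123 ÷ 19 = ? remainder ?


8123 = 19 * 427 + 10
Check: 8113 + 10 = 8123

q = 427, r = 10


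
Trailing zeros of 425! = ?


floor(425/5) = 85
floor(425/25) = 17
floor(425/125) = 3
Total = 105

105 trailing zeros


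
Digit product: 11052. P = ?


1 × 1 × 0 × 5 × 2 = 0


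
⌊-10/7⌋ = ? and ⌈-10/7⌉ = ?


-10/7 = -1.4286
floor = -2
ceil = -1

floor = -2, ceil = -1


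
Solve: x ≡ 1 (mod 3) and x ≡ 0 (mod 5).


M = 3*5 = 15
M1 = M/3 = 5, M2 = M/5 = 3
M1^(-1) mod 3 = 2, M2^(-1) mod 5 = 2
x = 1*5*2 + 0*3*2 = 10
10 mod 15 = 10
Check: 10 mod 3 = 1 ✓, 10 mod 5 = 0 ✓

x ≡ 10 (mod 15)


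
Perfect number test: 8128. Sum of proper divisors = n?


Proper divisors of 8128: 1, 2, 4, 8, 16, 32, 64, 127, 254, 508, 1016, 2032, 4064
Sum = 1 + 2 + 4 + 8 + 16 + 32 + 64 + 127 + 254 + 508 + 1016 + 2032 + 4064 = 8128

Yes, 8128 is perfect (8128 = 8128)


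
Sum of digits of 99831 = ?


9 + 9 + 8 + 3 + 1 = 30


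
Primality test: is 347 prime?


Check divisors up to sqrt(347) = 18.6279
No divisors found.
347 is prime.

Yes, 347 is prime


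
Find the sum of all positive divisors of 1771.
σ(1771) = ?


Divisors of 1771: 1, 7, 11, 23, 77, 161, 253, 1771
Sum = 1 + 7 + 11 + 23 + 77 + 161 + 253 + 1771 = 2304

σ(1771) = 2304


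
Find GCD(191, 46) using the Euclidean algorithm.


191 = 4 * 46 + 7
46 = 6 * 7 + 4
7 = 1 * 4 + 3
4 = 1 * 3 + 1
3 = 3 * 1 + 0
GCD = 1


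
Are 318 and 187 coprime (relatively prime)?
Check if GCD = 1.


Euclidean algorithm:
318 = 1 * 187 + 131
187 = 1 * 131 + 56
131 = 2 * 56 + 19
56 = 2 * 19 + 18
19 = 1 * 18 + 1
18 = 18 * 1 + 0
GCD(318, 187) = 1

Yes, coprime (GCD = 1)


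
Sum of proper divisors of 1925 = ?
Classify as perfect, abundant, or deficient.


Proper divisors: 1, 5, 7, 11, 25, 35, 55, 77, 175, 275, 385
Sum = 1 + 5 + 7 + 11 + 25 + 35 + 55 + 77 + 175 + 275 + 385 = 1051
1051 < 1925 → deficient

s(1925) = 1051 (deficient)


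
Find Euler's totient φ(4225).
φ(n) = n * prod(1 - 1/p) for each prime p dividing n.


4225 = 5^2 × 13^2
Prime factors: 5, 13
φ(4225) = 4225 × (1-1/5) × (1-1/13)
= 4225 × 4/5 × 12/13 = 3120

φ(4225) = 3120


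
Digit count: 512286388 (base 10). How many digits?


512286388 has 9 digits in base 10
floor(log10(512286388)) + 1 = floor(8.7095) + 1 = 9

9 digits (base 10)


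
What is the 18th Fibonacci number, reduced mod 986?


F(k) mod 986 for k=1..18:
1, 1, 2, 3, 5, 8, 13, 21, 34, 55, 89, 144, 233, 377, 610, 1, 611, 612
F(18) mod 986 = 612


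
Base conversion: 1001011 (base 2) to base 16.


1001011 (base 2) = 75 (decimal)
75 (decimal) = 4B (base 16)


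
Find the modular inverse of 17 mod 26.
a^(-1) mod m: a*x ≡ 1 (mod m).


Use the extended Euclidean algorithm on (26, 17); each row r = 26*s + 17*t:
r=26, s=1, t=0
r=17, s=0, t=1
q=1: r=9, s=1, t=-1   [26*(1) + 17*(-1) = 9]
q=1: r=8, s=-1, t=2   [26*(-1) + 17*(2) = 8]
q=1: r=1, s=2, t=-3   [26*(2) + 17*(-3) = 1]
q=8: r=0, s=-17, t=26   [26*(-17) + 17*(26) = 0]
GCD = 1 with t = -3, so 17*(-3) ≡ 1 (mod 26)
Inverse = -3 mod 26 = 23
Check: 17 * 23 = 391 ≡ 1 (mod 26)

17^(-1) ≡ 23 (mod 26)


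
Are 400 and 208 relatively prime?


Euclidean algorithm:
400 = 1 * 208 + 192
208 = 1 * 192 + 16
192 = 12 * 16 + 0
GCD(400, 208) = 16

No, not coprime (GCD = 16)


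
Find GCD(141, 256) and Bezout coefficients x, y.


Tabular extended Euclidean (each row: r = 141*s + 256*t):
r=141, s=1, t=0
r=256, s=0, t=1
q=0: r=141, s=1, t=0   [141*(1) + 256*(0) = 141]
q=1: r=115, s=-1, t=1   [141*(-1) + 256*(1) = 115]
q=1: r=26, s=2, t=-1   [141*(2) + 256*(-1) = 26]
q=4: r=11, s=-9, t=5   [141*(-9) + 256*(5) = 11]
q=2: r=4, s=20, t=-11   [141*(20) + 256*(-11) = 4]
q=2: r=3, s=-49, t=27   [141*(-49) + 256*(27) = 3]
q=1: r=1, s=69, t=-38   [141*(69) + 256*(-38) = 1]
q=3: r=0, s=-256, t=141   [141*(-256) + 256*(141) = 0]
GCD = 1; from the row with r=1: x=69, y=-38
Check: 141*(69) + 256*(-38) = 9729 - 9728 = 1

GCD = 1, x = 69, y = -38


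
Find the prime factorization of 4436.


4436 / 2 = 2218
2218 / 2 = 1109
1109 / 1109 = 1
4436 = 2^2 × 1109


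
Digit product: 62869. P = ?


6 × 2 × 8 × 6 × 9 = 5184


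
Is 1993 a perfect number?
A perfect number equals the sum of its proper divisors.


Proper divisors of 1993: 1
Sum = 1 = 1

No, 1993 is not perfect (1 ≠ 1993)


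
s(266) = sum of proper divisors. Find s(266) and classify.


Proper divisors: 1, 2, 7, 14, 19, 38, 133
Sum = 1 + 2 + 7 + 14 + 19 + 38 + 133 = 214
214 < 266 → deficient

s(266) = 214 (deficient)


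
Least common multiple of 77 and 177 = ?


GCD(77, 177) = 1
LCM = 77*177/1 = 13629/1 = 13629

LCM = 13629


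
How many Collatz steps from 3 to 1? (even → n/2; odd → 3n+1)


3 → 10 → 5 → 16 → 8 → 4 → 2 → 1
Total steps = 7

7 steps


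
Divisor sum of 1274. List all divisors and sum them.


Divisors of 1274: 1, 2, 7, 13, 14, 26, 49, 91, 98, 182, 637, 1274
Sum = 1 + 2 + 7 + 13 + 14 + 26 + 49 + 91 + 98 + 182 + 637 + 1274 = 2394

σ(1274) = 2394


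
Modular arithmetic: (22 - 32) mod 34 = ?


22 - 32 = -10
-10 mod 34 = 24


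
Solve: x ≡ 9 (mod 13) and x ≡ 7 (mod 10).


M = 13*10 = 130
M1 = M/13 = 10, M2 = M/10 = 13
M1^(-1) mod 13 = 4, M2^(-1) mod 10 = 7
x = 9*10*4 + 7*13*7 = 997
997 mod 130 = 87
Check: 87 mod 13 = 9 ✓, 87 mod 10 = 7 ✓

x ≡ 87 (mod 130)


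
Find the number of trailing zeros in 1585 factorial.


floor(1585/5) = 317
floor(1585/25) = 63
floor(1585/125) = 12
floor(1585/625) = 2
Total = 394

394 trailing zeros


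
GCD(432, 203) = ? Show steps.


432 = 2 * 203 + 26
203 = 7 * 26 + 21
26 = 1 * 21 + 5
21 = 4 * 5 + 1
5 = 5 * 1 + 0
GCD = 1


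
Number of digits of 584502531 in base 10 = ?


584502531 has 9 digits in base 10
floor(log10(584502531)) + 1 = floor(8.7668) + 1 = 9

9 digits (base 10)


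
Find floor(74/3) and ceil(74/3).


74/3 = 24.6667
floor = 24
ceil = 25

floor = 24, ceil = 25


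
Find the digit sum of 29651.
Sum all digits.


2 + 9 + 6 + 5 + 1 = 23


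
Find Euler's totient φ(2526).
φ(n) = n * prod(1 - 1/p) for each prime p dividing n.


2526 = 2 × 3 × 421
Prime factors: 2, 3, 421
φ(2526) = 2526 × (1-1/2) × (1-1/3) × (1-1/421)
= 2526 × 1/2 × 2/3 × 420/421 = 840

φ(2526) = 840


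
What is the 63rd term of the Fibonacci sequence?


Sequence: 1, 1, 2, 3, 5, 8, 13, 21, 34, 55, 89, 144, 233, 377, 610, 987, 1597, 2584, 4181, 6765, 10946, 17711, 28657, 46368, 75025, 121393, 196418, 317811, 514229, 832040, 1346269, 2178309, 3524578, 5702887, 9227465, 14930352, 24157817, 39088169, 63245986, 102334155, 165580141, 267914296, 433494437, 701408733, 1134903170, 1836311903, 2971215073, 4807526976, 7778742049, 12586269025, 20365011074, 32951280099, 53316291173, 86267571272, 139583862445, 225851433717, 365435296162, 591286729879, 956722026041, 1548008755920, 2504730781961, 4052739537881, 6557470319842
F(63) = 6557470319842


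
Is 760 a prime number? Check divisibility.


760 / 2 = 380 (exact division)
760 is NOT prime.

No, 760 is not prime


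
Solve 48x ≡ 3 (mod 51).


GCD(48, 51) = 3 divides 3
Divide: 16x ≡ 1 (mod 17)
x ≡ 16 (mod 17)


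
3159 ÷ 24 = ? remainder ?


3159 = 24 * 131 + 15
Check: 3144 + 15 = 3159

q = 131, r = 15


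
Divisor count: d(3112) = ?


3112 = 2^3 × 389^1
d(3112) = (3+1) × (1+1) = 8

8 divisors


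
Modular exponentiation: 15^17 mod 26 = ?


15^1 mod 26 = 15
15^2 mod 26 = 17
15^3 mod 26 = 21
15^4 mod 26 = 3
15^5 mod 26 = 19
15^6 mod 26 = 25
15^7 mod 26 = 11
15^8 mod 26 = 9
15^9 mod 26 = 5
15^10 mod 26 = 23
15^11 mod 26 = 7
15^12 mod 26 = 1
15^13 mod 26 = 15
15^14 mod 26 = 17
15^15 mod 26 = 21
15^16 mod 26 = 3
15^17 mod 26 = 19


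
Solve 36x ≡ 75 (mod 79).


GCD(36, 79) = 1, unique solution
a^(-1) mod 79 = 11
x = 11 * 75 mod 79 = 35

x ≡ 35 (mod 79)


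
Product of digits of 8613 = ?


8 × 6 × 1 × 3 = 144


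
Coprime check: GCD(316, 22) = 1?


Euclidean algorithm:
316 = 14 * 22 + 8
22 = 2 * 8 + 6
8 = 1 * 6 + 2
6 = 3 * 2 + 0
GCD(316, 22) = 2

No, not coprime (GCD = 2)


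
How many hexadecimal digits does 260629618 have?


260629618 in base 16 = F88E472
Number of digits = 7

7 digits (base 16)


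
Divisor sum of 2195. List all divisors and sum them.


Divisors of 2195: 1, 5, 439, 2195
Sum = 1 + 5 + 439 + 2195 = 2640

σ(2195) = 2640


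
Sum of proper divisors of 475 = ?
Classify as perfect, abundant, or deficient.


Proper divisors: 1, 5, 19, 25, 95
Sum = 1 + 5 + 19 + 25 + 95 = 145
145 < 475 → deficient

s(475) = 145 (deficient)


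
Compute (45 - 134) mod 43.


45 - 134 = -89
-89 mod 43 = 40


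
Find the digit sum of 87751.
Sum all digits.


8 + 7 + 7 + 5 + 1 = 28


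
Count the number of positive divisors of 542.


542 = 2^1 × 271^1
d(542) = (1+1) × (1+1) = 4

4 divisors


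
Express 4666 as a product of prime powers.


4666 / 2 = 2333
2333 / 2333 = 1
4666 = 2 × 2333


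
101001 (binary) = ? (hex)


101001 (base 2) = 41 (decimal)
41 (decimal) = 29 (base 16)


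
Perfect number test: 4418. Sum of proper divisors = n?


Proper divisors of 4418: 1, 2, 47, 94, 2209
Sum = 1 + 2 + 47 + 94 + 2209 = 2353

No, 4418 is not perfect (2353 ≠ 4418)


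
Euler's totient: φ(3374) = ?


3374 = 2 × 7 × 241
Prime factors: 2, 7, 241
φ(3374) = 3374 × (1-1/2) × (1-1/7) × (1-1/241)
= 3374 × 1/2 × 6/7 × 240/241 = 1440

φ(3374) = 1440


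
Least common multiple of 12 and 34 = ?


GCD(12, 34) = 2
LCM = 12*34/2 = 408/2 = 204

LCM = 204


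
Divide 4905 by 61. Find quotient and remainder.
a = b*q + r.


4905 = 61 * 80 + 25
Check: 4880 + 25 = 4905

q = 80, r = 25


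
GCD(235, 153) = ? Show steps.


235 = 1 * 153 + 82
153 = 1 * 82 + 71
82 = 1 * 71 + 11
71 = 6 * 11 + 5
11 = 2 * 5 + 1
5 = 5 * 1 + 0
GCD = 1


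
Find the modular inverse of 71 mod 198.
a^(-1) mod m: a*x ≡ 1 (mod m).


Use the extended Euclidean algorithm on (198, 71); each row r = 198*s + 71*t:
r=198, s=1, t=0
r=71, s=0, t=1
q=2: r=56, s=1, t=-2   [198*(1) + 71*(-2) = 56]
q=1: r=15, s=-1, t=3   [198*(-1) + 71*(3) = 15]
q=3: r=11, s=4, t=-11   [198*(4) + 71*(-11) = 11]
q=1: r=4, s=-5, t=14   [198*(-5) + 71*(14) = 4]
q=2: r=3, s=14, t=-39   [198*(14) + 71*(-39) = 3]
q=1: r=1, s=-19, t=53   [198*(-19) + 71*(53) = 1]
q=3: r=0, s=71, t=-198   [198*(71) + 71*(-198) = 0]
GCD = 1 with t = 53, so 71*(53) ≡ 1 (mod 198)
Inverse = 53 mod 198 = 53
Check: 71 * 53 = 3763 ≡ 1 (mod 198)

71^(-1) ≡ 53 (mod 198)


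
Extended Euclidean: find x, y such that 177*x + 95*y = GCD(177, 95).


Tabular extended Euclidean (each row: r = 177*s + 95*t):
r=177, s=1, t=0
r=95, s=0, t=1
q=1: r=82, s=1, t=-1   [177*(1) + 95*(-1) = 82]
q=1: r=13, s=-1, t=2   [177*(-1) + 95*(2) = 13]
q=6: r=4, s=7, t=-13   [177*(7) + 95*(-13) = 4]
q=3: r=1, s=-22, t=41   [177*(-22) + 95*(41) = 1]
q=4: r=0, s=95, t=-177   [177*(95) + 95*(-177) = 0]
GCD = 1; from the row with r=1: x=-22, y=41
Check: 177*(-22) + 95*(41) = -3894 + 3895 = 1

GCD = 1, x = -22, y = 41


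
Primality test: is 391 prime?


391 / 17 = 23 (exact division)
391 is NOT prime.

No, 391 is not prime


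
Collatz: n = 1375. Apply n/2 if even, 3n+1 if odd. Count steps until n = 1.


1375 → 4126 → 2063 → 6190 → 3095 → 9286 → 4643 → 13930 → 6965 → 20896 → 10448 → 5224 → 2612 → 1306 → 653 → 1960 → 980 → 490 → 245 → 736 → 368 → 184 → 92 → 46 → 23 → 70 → 35 → 106 → 53 → 160 → 80 → 40 → 20 → 10 → 5 → 16 → 8 → 4 → 2 → 1
Total steps = 39

39 steps


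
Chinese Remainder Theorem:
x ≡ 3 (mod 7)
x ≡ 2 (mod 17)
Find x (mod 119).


M = 7*17 = 119
M1 = M/7 = 17, M2 = M/17 = 7
M1^(-1) mod 7 = 5, M2^(-1) mod 17 = 5
x = 3*17*5 + 2*7*5 = 325
325 mod 119 = 87
Check: 87 mod 7 = 3 ✓, 87 mod 17 = 2 ✓

x ≡ 87 (mod 119)


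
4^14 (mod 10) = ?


4^1 mod 10 = 4
4^2 mod 10 = 6
4^3 mod 10 = 4
4^4 mod 10 = 6
4^5 mod 10 = 4
4^6 mod 10 = 6
4^7 mod 10 = 4
4^8 mod 10 = 6
4^9 mod 10 = 4
4^10 mod 10 = 6
4^11 mod 10 = 4
4^12 mod 10 = 6
4^13 mod 10 = 4
4^14 mod 10 = 6


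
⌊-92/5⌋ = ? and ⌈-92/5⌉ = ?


-92/5 = -18.4000
floor = -19
ceil = -18

floor = -19, ceil = -18


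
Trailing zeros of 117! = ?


floor(117/5) = 23
floor(117/25) = 4
Total = 27

27 trailing zeros


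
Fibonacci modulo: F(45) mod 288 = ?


F(k) mod 288 for k=1..45:
1, 1, 2, 3, 5, 8, 13, 21, 34, 55, 89, 144, 233, 89, 34, 123, 157, 280, 149, 141, 2, 143, 145, 0, 145, 145, 2, 147, 149, 8, 157, 165, 34, 199, 233, 144, 89, 233, 34, 267, 13, 280, 5, 285, 2
F(45) mod 288 = 2


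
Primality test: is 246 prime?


246 / 2 = 123 (exact division)
246 is NOT prime.

No, 246 is not prime


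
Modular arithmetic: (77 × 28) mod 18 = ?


77 × 28 = 2156
2156 mod 18 = 14


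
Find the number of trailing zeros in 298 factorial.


floor(298/5) = 59
floor(298/25) = 11
floor(298/125) = 2
Total = 72

72 trailing zeros


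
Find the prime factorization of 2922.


2922 / 2 = 1461
1461 / 3 = 487
487 / 487 = 1
2922 = 2 × 3 × 487


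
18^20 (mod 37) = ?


18^1 mod 37 = 18
18^2 mod 37 = 28
18^3 mod 37 = 23
18^4 mod 37 = 7
18^5 mod 37 = 15
18^6 mod 37 = 11
18^7 mod 37 = 13
18^8 mod 37 = 12
18^9 mod 37 = 31
18^10 mod 37 = 3
18^11 mod 37 = 17
18^12 mod 37 = 10
18^13 mod 37 = 32
18^14 mod 37 = 21
18^15 mod 37 = 8
18^16 mod 37 = 33
18^17 mod 37 = 2
18^18 mod 37 = 36
18^19 mod 37 = 19
18^20 mod 37 = 9


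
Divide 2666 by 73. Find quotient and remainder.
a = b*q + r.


2666 = 73 * 36 + 38
Check: 2628 + 38 = 2666

q = 36, r = 38


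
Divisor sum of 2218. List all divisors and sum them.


Divisors of 2218: 1, 2, 1109, 2218
Sum = 1 + 2 + 1109 + 2218 = 3330

σ(2218) = 3330


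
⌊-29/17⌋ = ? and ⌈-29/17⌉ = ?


-29/17 = -1.7059
floor = -2
ceil = -1

floor = -2, ceil = -1


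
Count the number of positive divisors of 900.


900 = 2^2 × 3^2 × 5^2
d(900) = (2+1) × (2+1) × (2+1) = 27

27 divisors


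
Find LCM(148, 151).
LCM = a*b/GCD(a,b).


GCD(148, 151) = 1
LCM = 148*151/1 = 22348/1 = 22348

LCM = 22348


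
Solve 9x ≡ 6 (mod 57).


GCD(9, 57) = 3 divides 6
Divide: 3x ≡ 2 (mod 19)
x ≡ 7 (mod 19)


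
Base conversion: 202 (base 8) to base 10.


202 (base 8) = 130 (decimal)
130 (decimal) = 130 (base 10)


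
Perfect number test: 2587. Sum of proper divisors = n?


Proper divisors of 2587: 1, 13, 199
Sum = 1 + 13 + 199 = 213

No, 2587 is not perfect (213 ≠ 2587)


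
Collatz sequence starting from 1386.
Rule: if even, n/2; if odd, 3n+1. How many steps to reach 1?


1386 → 693 → 2080 → 1040 → 520 → 260 → 130 → 65 → 196 → 98 → 49 → 148 → 74 → 37 → 112 → 56 → 28 → 14 → 7 → 22 → 11 → 34 → 17 → 52 → 26 → 13 → 40 → 20 → 10 → 5 → 16 → 8 → 4 → 2 → 1
Total steps = 34

34 steps


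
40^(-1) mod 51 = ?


Use the extended Euclidean algorithm on (51, 40); each row r = 51*s + 40*t:
r=51, s=1, t=0
r=40, s=0, t=1
q=1: r=11, s=1, t=-1   [51*(1) + 40*(-1) = 11]
q=3: r=7, s=-3, t=4   [51*(-3) + 40*(4) = 7]
q=1: r=4, s=4, t=-5   [51*(4) + 40*(-5) = 4]
q=1: r=3, s=-7, t=9   [51*(-7) + 40*(9) = 3]
q=1: r=1, s=11, t=-14   [51*(11) + 40*(-14) = 1]
q=3: r=0, s=-40, t=51   [51*(-40) + 40*(51) = 0]
GCD = 1 with t = -14, so 40*(-14) ≡ 1 (mod 51)
Inverse = -14 mod 51 = 37
Check: 40 * 37 = 1480 ≡ 1 (mod 51)

40^(-1) ≡ 37 (mod 51)


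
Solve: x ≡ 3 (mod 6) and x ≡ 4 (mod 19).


M = 6*19 = 114
M1 = M/6 = 19, M2 = M/19 = 6
M1^(-1) mod 6 = 1, M2^(-1) mod 19 = 16
x = 3*19*1 + 4*6*16 = 441
441 mod 114 = 99
Check: 99 mod 6 = 3 ✓, 99 mod 19 = 4 ✓

x ≡ 99 (mod 114)


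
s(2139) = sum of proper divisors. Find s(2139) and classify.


Proper divisors: 1, 3, 23, 31, 69, 93, 713
Sum = 1 + 3 + 23 + 31 + 69 + 93 + 713 = 933
933 < 2139 → deficient

s(2139) = 933 (deficient)


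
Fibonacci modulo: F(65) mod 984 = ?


F(k) mod 984 for k=1..65:
1, 1, 2, 3, 5, 8, 13, 21, 34, 55, 89, 144, 233, 377, 610, 3, 613, 616, 245, 861, 122, 983, 121, 120, 241, 361, 602, 963, 581, 560, 157, 717, 874, 607, 497, 120, 617, 737, 370, 123, 493, 616, 125, 741, 866, 623, 505, 144, 649, 793, 458, 267, 725, 8, 733, 741, 490, 247, 737, 0, 737, 737, 490, 243, 733
F(65) mod 984 = 733


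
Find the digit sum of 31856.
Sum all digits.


3 + 1 + 8 + 5 + 6 = 23


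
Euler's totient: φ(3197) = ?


3197 = 23 × 139
Prime factors: 23, 139
φ(3197) = 3197 × (1-1/23) × (1-1/139)
= 3197 × 22/23 × 138/139 = 3036

φ(3197) = 3036


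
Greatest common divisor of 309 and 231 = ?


309 = 1 * 231 + 78
231 = 2 * 78 + 75
78 = 1 * 75 + 3
75 = 25 * 3 + 0
GCD = 3


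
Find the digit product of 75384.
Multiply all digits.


7 × 5 × 3 × 8 × 4 = 3360


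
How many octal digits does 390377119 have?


390377119 in base 8 = 2721127237
Number of digits = 10

10 digits (base 8)


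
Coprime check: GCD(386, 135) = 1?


Euclidean algorithm:
386 = 2 * 135 + 116
135 = 1 * 116 + 19
116 = 6 * 19 + 2
19 = 9 * 2 + 1
2 = 2 * 1 + 0
GCD(386, 135) = 1

Yes, coprime (GCD = 1)


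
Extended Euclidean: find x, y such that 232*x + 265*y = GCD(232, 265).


Tabular extended Euclidean (each row: r = 232*s + 265*t):
r=232, s=1, t=0
r=265, s=0, t=1
q=0: r=232, s=1, t=0   [232*(1) + 265*(0) = 232]
q=1: r=33, s=-1, t=1   [232*(-1) + 265*(1) = 33]
q=7: r=1, s=8, t=-7   [232*(8) + 265*(-7) = 1]
q=33: r=0, s=-265, t=232   [232*(-265) + 265*(232) = 0]
GCD = 1; from the row with r=1: x=8, y=-7
Check: 232*(8) + 265*(-7) = 1856 - 1855 = 1

GCD = 1, x = 8, y = -7


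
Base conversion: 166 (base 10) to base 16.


166 (base 10) = 166 (decimal)
166 (decimal) = A6 (base 16)


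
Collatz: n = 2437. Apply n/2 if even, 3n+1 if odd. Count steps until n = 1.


2437 → 7312 → 3656 → 1828 → 914 → 457 → 1372 → 686 → 343 → 1030 → 515 → 1546 → 773 → 2320 → 1160 → 580 → 290 → 145 → 436 → 218 → 109 → 328 → 164 → 82 → 41 → 124 → 62 → 31 → 94 → 47 → 142 → 71 → 214 → 107 → 322 → 161 → 484 → 242 → 121 → 364 → 182 → 91 → 274 → 137 → 412 → 206 → 103 → 310 → 155 → 466 → 233 → 700 → 350 → 175 → 526 → 263 → 790 → 395 → 1186 → 593 → 1780 → 890 → 445 → 1336 → 668 → 334 → 167 → 502 → 251 → 754 → 377 → 1132 → 566 → 283 → 850 → 425 → 1276 → 638 → 319 → 958 → 479 → 1438 → 719 → 2158 → 1079 → 3238 → 1619 → 4858 → 2429 → 7288 → 3644 → 1822 → 911 → 2734 → 1367 → 4102 → 2051 → 6154 → 3077 → 9232 → 4616 → 2308 → 1154 → 577 → 1732 → 866 → 433 → 1300 → 650 → 325 → 976 → 488 → 244 → 122 → 61 → 184 → 92 → 46 → 23 → 70 → 35 → 106 → 53 → 160 → 80 → 40 → 20 → 10 → 5 → 16 → 8 → 4 → 2 → 1
Total steps = 133

133 steps


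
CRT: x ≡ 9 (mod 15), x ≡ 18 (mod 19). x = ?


M = 15*19 = 285
M1 = M/15 = 19, M2 = M/19 = 15
M1^(-1) mod 15 = 4, M2^(-1) mod 19 = 14
x = 9*19*4 + 18*15*14 = 4464
4464 mod 285 = 189
Check: 189 mod 15 = 9 ✓, 189 mod 19 = 18 ✓

x ≡ 189 (mod 285)
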